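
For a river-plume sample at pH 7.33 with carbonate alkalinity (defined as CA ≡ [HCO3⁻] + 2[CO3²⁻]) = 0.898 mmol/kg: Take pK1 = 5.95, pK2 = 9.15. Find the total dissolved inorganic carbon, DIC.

DIC = 0.921 mmol/kg

CA = [HCO3⁻] + 2[CO3²⁻] = (α₁ + 2α₂)·DIC
At pH 7.33: [H⁺]/K1 = 10^-1.38 = 0.041687, K2/[H⁺] = 10^-1.82 = 0.015136
α₁ = 1/(1 + 0.041687 + 0.015136) = 1/1.0568 = 0.9462; α₂ = α₁·K2/[H⁺] = 0.01432
α₁ + 2α₂ = 0.9749
DIC = CA / (α₁ + 2α₂) = 0.898 / 0.9749 = 0.921 mmol/kg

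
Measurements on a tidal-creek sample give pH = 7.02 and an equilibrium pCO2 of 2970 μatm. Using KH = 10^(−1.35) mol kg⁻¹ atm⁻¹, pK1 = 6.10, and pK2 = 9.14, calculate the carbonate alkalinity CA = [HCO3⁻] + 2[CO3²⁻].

CA = 1.12 mmol/kg

[CO2*] = KH · pCO2 = 10^(−1.35) × 2970×10^-6 = 1.327×10^-4 mol/kg
α₀ = 1/(1 + K1/[H⁺] + K1K2/[H⁺]²) = 1/(1 + 10^+0.92 + 10^-1.20) = 0.1066
DIC = [CO2*]/α₀ = 1.327×10^-4 / 0.1066 = 1.244 mmol/kg
CA = (α₁ + 2α₂)·DIC = (0.8867 + 2×0.006726) × 1.244 = 1.12 mmol/kg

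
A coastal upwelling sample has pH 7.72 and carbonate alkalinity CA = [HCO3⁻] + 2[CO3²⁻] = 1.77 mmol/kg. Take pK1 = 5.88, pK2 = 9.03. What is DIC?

CA = [HCO3⁻] + 2[CO3²⁻] = (α₁ + 2α₂)·DIC
At pH 7.72: [H⁺]/K1 = 10^-1.84 = 0.014454, K2/[H⁺] = 10^-1.31 = 0.048978
α₁ = 1/(1 + 0.014454 + 0.048978) = 1/1.0634 = 0.9404; α₂ = α₁·K2/[H⁺] = 0.04606
α₁ + 2α₂ = 1.0325
DIC = CA / (α₁ + 2α₂) = 1.77 / 1.0325 = 1.71 mmol/kg

DIC = 1.71 mmol/kg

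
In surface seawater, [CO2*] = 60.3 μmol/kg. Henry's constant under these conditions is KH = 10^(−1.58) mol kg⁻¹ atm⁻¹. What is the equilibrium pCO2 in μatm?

KH = 10^(−1.58) = 2.630×10^-2 mol kg⁻¹ atm⁻¹
pCO2 = [CO2*]/KH = 60.3×10^-6 / 2.630×10^-2 = 2.29×10^-3 atm = 2290 μatm

pCO2 = 2290 μatm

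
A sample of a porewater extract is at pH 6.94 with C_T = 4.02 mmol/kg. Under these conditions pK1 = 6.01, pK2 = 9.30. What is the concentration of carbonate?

[CO3²⁻] = 15.6 μmol/kg

α₂ = 1 / (1 + [H⁺]/K2 + [H⁺]²/(K1K2)) = 1 / (1 + 10^+2.36 + 10^+1.43)
   = 1 / (1 + 229.09 + 26.915) = 1/257.00 = 0.003891
[CO3²⁻] = α₂ × DIC = 0.003891 × 4.02 = 0.0156 mmol/kg = 15.6 μmol/kg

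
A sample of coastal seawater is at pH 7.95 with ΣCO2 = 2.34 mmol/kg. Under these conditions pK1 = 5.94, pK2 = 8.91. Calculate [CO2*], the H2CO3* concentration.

[CO2*] = 0.0204 mmol/kg

α₀ = 1 / (1 + K1/[H⁺] + K1K2/[H⁺]²) = 1 / (1 + 10^+2.01 + 10^+1.05)
   = 1 / (1 + 102.33 + 11.220) = 1/114.55 = 0.008730
[CO2*] = α₀ × DIC = 0.008730 × 2.34 = 0.0204 mmol/kg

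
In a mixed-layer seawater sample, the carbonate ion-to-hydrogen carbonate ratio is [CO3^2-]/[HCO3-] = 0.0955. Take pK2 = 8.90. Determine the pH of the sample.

From K2 = [H⁺][CO3^2-]/[HCO3-]:  pH = pK2 + log₁₀([CO3^2-]/[HCO3-])
log₁₀(0.0955) = -1.020
pH = 8.90 + (-1.020) = 7.88

pH = 7.88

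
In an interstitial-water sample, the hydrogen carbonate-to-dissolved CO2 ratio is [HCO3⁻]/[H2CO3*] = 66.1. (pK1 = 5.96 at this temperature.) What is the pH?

From K1 = [H⁺][HCO3⁻]/[H2CO3*]:  pH = pK1 + log₁₀([HCO3⁻]/[H2CO3*])
log₁₀(66.1) = +1.820
pH = 5.96 + (+1.820) = 7.78

pH = 7.78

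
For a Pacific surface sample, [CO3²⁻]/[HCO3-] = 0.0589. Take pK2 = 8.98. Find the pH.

pH = 7.75

From K2 = [H⁺][CO3²⁻]/[HCO3-]:  pH = pK2 + log₁₀([CO3²⁻]/[HCO3-])
log₁₀(0.0589) = -1.230
pH = 8.98 + (-1.230) = 7.75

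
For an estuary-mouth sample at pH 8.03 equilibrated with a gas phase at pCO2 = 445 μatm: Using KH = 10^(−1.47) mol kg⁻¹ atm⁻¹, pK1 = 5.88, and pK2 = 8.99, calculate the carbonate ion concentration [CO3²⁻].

[CO3²⁻] = 0.234 mmol/kg

[CO2*] = KH · pCO2 = 10^(−1.47) × 445×10^-6 = 1.508×10^-5 mol/kg
α₀ = 1/(1 + K1/[H⁺] + K1K2/[H⁺]²) = 1/(1 + 10^+2.15 + 10^+1.19) = 0.006339
DIC = [CO2*]/α₀ = 1.508×10^-5 / 0.006339 = 2.379 mmol/kg
[CO3²⁻] = α₂·DIC; α₂ = 0.09819, so [CO3²⁻] = 0.09819 × 2.379 = 0.234 mmol/kg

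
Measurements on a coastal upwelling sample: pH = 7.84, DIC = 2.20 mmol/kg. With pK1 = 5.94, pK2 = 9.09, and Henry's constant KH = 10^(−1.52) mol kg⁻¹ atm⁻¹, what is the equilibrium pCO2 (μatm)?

pCO2 = 858 μatm

α₀ = 1 / (1 + K1/[H⁺] + K1K2/[H⁺]²) = 1 / (1 + 10^+1.90 + 10^+0.65)
   = 1 / (1 + 79.433 + 4.4668) = 1/84.900 = 0.01178
[CO2*] = α₀ × DIC = 0.01178 × 2.20 = 0.02591 mmol/kg
pCO2 = [CO2*]/KH = 2.591×10^-5 / 3.020×10^-2 = 858 μatm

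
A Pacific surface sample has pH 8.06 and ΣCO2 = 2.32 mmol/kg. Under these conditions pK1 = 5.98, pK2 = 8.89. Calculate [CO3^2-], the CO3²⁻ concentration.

α₂ = 1 / (1 + [H⁺]/K2 + [H⁺]²/(K1K2)) = 1 / (1 + 10^+0.83 + 10^-1.25)
   = 1 / (1 + 6.7608 + 0.056234) = 1/7.8171 = 0.1279
[CO3²⁻] = α₂ × DIC = 0.1279 × 2.32 = 0.297 mmol/kg

[CO3²⁻] = 0.297 mmol/kg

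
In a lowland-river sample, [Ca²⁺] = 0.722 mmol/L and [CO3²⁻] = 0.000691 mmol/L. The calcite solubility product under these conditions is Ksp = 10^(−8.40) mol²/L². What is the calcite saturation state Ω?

Ω = 0.125

Ksp = 10^(−8.40) = 3.981×10^-9
Ω = [Ca²⁺][CO3²⁻]/Ksp = (0.722×10^-3)(0.000691×10^-3) / 3.981×10^-9 = 0.125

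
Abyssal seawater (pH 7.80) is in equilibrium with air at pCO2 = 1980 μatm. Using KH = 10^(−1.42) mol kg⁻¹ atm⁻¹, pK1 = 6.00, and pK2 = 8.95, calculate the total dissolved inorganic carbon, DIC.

[CO2*] = KH · pCO2 = 10^(−1.42) × 1980×10^-6 = 7.528×10^-5 mol/kg
α₀ = 1/(1 + K1/[H⁺] + K1K2/[H⁺]²) = 1/(1 + 10^+1.80 + 10^+0.65) = 0.01459
DIC = [CO2*]/α₀ = 7.528×10^-5 / 0.01459 = 5.16 mmol/kg

DIC = 5.16 mmol/kg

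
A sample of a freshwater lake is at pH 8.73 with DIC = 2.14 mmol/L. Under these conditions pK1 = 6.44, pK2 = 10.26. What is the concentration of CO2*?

[CO2*] = 10.6 μmol/L

α₀ = 1 / (1 + K1/[H⁺] + K1K2/[H⁺]²) = 1 / (1 + 10^+2.29 + 10^+0.76)
   = 1 / (1 + 194.98 + 5.7544) = 1/201.74 = 0.004957
[CO2*] = α₀ × DIC = 0.004957 × 2.14 = 0.0106 mmol/L = 10.6 μmol/L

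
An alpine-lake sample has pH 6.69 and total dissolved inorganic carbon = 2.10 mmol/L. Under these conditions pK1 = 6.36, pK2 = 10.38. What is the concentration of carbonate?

[CO3²⁻] = 0.292 μmol/L

α₂ = 1 / (1 + [H⁺]/K2 + [H⁺]²/(K1K2)) = 1 / (1 + 10^+3.69 + 10^+3.36)
   = 1 / (1 + 4897.8 + 2290.9) = 1/7189.7 = 0.0001391
[CO3²⁻] = α₂ × DIC = 0.0001391 × 2.10 = 0.000292 mmol/L = 0.292 μmol/L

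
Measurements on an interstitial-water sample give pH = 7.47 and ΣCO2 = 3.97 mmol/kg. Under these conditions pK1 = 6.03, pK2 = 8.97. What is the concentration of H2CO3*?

α₀ = 1 / (1 + K1/[H⁺] + K1K2/[H⁺]²) = 1 / (1 + 10^+1.44 + 10^-0.06)
   = 1 / (1 + 27.542 + 0.87096) = 1/29.413 = 0.03400
[CO2*] = α₀ × DIC = 0.03400 × 3.97 = 0.135 mmol/kg

[CO2*] = 0.135 mmol/kg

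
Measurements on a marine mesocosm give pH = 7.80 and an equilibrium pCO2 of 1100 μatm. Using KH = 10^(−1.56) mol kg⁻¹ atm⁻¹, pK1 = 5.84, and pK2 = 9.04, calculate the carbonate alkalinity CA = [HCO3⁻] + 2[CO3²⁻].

[CO2*] = KH · pCO2 = 10^(−1.56) × 1100×10^-6 = 3.030×10^-5 mol/kg
α₀ = 1/(1 + K1/[H⁺] + K1K2/[H⁺]²) = 1/(1 + 10^+1.96 + 10^+0.72) = 0.01026
DIC = [CO2*]/α₀ = 3.030×10^-5 / 0.01026 = 2.952 mmol/kg
CA = (α₁ + 2α₂)·DIC = (0.9359 + 2×0.05385) × 2.952 = 3.08 mmol/kg

CA = 3.08 mmol/kg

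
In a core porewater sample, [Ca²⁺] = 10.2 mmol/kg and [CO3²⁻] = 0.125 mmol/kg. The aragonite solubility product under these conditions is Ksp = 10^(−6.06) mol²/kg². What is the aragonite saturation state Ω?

Ω = 1.46

Ksp = 10^(−6.06) = 8.710×10^-7
Ω = [Ca²⁺][CO3²⁻]/Ksp = (10.2×10^-3)(0.125×10^-3) / 8.710×10^-7 = 1.46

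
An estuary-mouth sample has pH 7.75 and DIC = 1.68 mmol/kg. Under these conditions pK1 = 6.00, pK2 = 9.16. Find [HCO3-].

α₁ = 1 / (1 + [H⁺]/K1 + K2/[H⁺]) = 1 / (1 + 10^-1.75 + 10^-1.41)
   = 1 / (1 + 0.017783 + 0.038905) = 1/1.0567 = 0.9464
[HCO3⁻] = α₁ × DIC = 0.9464 × 1.68 = 1.59 mmol/kg

[HCO3⁻] = 1.59 mmol/kg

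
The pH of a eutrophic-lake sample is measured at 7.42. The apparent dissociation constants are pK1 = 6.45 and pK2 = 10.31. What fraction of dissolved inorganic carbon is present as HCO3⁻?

α₁ = 1 / (1 + [H⁺]/K1 + K2/[H⁺]) = 1 / (1 + 10^-0.97 + 10^-2.89)
   = 1 / (1 + 0.10715 + 0.0012882) = 1/1.1084 = 0.9022

α₁ = 0.902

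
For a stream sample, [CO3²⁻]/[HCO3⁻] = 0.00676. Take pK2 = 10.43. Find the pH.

From K2 = [H⁺][CO3²⁻]/[HCO3⁻]:  pH = pK2 + log₁₀([CO3²⁻]/[HCO3⁻])
log₁₀(0.00676) = -2.170
pH = 10.43 + (-2.170) = 8.26

pH = 8.26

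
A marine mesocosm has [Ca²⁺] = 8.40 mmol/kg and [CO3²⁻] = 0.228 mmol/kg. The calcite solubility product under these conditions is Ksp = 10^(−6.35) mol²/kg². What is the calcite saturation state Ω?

Ω = 4.29

Ksp = 10^(−6.35) = 4.467×10^-7
Ω = [Ca²⁺][CO3²⁻]/Ksp = (8.40×10^-3)(0.228×10^-3) / 4.467×10^-7 = 4.29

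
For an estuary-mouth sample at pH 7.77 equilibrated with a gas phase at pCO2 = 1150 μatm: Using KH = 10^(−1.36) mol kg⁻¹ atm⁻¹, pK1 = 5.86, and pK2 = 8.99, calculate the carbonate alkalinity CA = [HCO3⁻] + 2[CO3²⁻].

[CO2*] = KH · pCO2 = 10^(−1.36) × 1150×10^-6 = 5.020×10^-5 mol/kg
α₀ = 1/(1 + K1/[H⁺] + K1K2/[H⁺]²) = 1/(1 + 10^+1.91 + 10^+0.69) = 0.01147
DIC = [CO2*]/α₀ = 5.020×10^-5 / 0.01147 = 4.376 mmol/kg
CA = (α₁ + 2α₂)·DIC = (0.9323 + 2×0.05618) × 4.376 = 4.57 mmol/kg

CA = 4.57 mmol/kg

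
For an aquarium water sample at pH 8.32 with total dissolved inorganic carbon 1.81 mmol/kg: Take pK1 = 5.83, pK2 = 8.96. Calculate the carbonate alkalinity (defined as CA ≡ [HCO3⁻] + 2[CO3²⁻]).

CA = [HCO3⁻] + 2[CO3²⁻] = (α₁ + 2α₂)·DIC
At pH 8.32: [H⁺]/K1 = 10^-2.49 = 0.0032359, K2/[H⁺] = 10^-0.64 = 0.22909
α₁ = 1/(1 + 0.0032359 + 0.22909) = 1/1.2323 = 0.8115; α₂ = α₁·K2/[H⁺] = 0.1859
α₁ + 2α₂ = 1.1833
CA = 1.1833 × 1.81 = 2.14 mmol/kg

CA = 2.14 mmol/kg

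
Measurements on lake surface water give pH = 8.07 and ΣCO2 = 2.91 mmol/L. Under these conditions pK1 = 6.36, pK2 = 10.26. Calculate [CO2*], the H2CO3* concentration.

α₀ = 1 / (1 + K1/[H⁺] + K1K2/[H⁺]²) = 1 / (1 + 10^+1.71 + 10^-0.48)
   = 1 / (1 + 51.286 + 0.33113) = 1/52.617 = 0.01901
[CO2*] = α₀ × DIC = 0.01901 × 2.91 = 0.0553 mmol/L

[CO2*] = 0.0553 mmol/L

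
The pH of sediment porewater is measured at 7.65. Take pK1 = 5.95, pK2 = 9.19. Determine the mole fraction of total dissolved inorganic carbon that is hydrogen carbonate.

α₁ = 0.953

α₁ = 1 / (1 + [H⁺]/K1 + K2/[H⁺]) = 1 / (1 + 10^-1.70 + 10^-1.54)
   = 1 / (1 + 0.019953 + 0.028840) = 1/1.0488 = 0.9535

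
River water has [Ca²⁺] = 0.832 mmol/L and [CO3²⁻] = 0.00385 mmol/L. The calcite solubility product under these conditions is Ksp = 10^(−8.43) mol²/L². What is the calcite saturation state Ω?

Ksp = 10^(−8.43) = 3.715×10^-9
Ω = [Ca²⁺][CO3²⁻]/Ksp = (0.832×10^-3)(0.00385×10^-3) / 3.715×10^-9 = 0.862

Ω = 0.862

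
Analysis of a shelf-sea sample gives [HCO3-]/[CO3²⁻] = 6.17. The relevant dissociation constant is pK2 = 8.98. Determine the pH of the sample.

pH = 8.19

From K2 = [H⁺][CO3²⁻]/[HCO3-]:  pH = pK2 − log₁₀([HCO3-]/[CO3²⁻])
log₁₀(6.17) = +0.790
pH = 8.98 − (+0.790) = 8.19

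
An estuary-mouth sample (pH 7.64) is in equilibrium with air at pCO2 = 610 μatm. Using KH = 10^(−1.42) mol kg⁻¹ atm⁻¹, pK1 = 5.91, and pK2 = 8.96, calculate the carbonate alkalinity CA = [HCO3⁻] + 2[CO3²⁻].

CA = 1.36 mmol/kg

[CO2*] = KH · pCO2 = 10^(−1.42) × 610×10^-6 = 2.319×10^-5 mol/kg
α₀ = 1/(1 + K1/[H⁺] + K1K2/[H⁺]²) = 1/(1 + 10^+1.73 + 10^+0.41) = 0.01746
DIC = [CO2*]/α₀ = 2.319×10^-5 / 0.01746 = 1.328 mmol/kg
CA = (α₁ + 2α₂)·DIC = (0.9377 + 2×0.04488) × 1.328 = 1.36 mmol/kg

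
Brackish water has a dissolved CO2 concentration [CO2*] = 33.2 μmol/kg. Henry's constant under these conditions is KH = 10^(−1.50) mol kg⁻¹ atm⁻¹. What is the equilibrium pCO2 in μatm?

KH = 10^(−1.50) = 3.162×10^-2 mol kg⁻¹ atm⁻¹
pCO2 = [CO2*]/KH = 33.2×10^-6 / 3.162×10^-2 = 1.05×10^-3 atm = 1050 μatm

pCO2 = 1050 μatm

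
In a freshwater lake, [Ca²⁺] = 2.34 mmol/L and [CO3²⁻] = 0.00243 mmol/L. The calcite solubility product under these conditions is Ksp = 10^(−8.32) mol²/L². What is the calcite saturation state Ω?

Ksp = 10^(−8.32) = 4.786×10^-9
Ω = [Ca²⁺][CO3²⁻]/Ksp = (2.34×10^-3)(0.00243×10^-3) / 4.786×10^-9 = 1.19

Ω = 1.19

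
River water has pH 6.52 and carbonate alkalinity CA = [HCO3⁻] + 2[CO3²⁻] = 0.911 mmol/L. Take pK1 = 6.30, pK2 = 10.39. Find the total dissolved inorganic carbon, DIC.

CA = [HCO3⁻] + 2[CO3²⁻] = (α₁ + 2α₂)·DIC
At pH 6.52: [H⁺]/K1 = 10^-0.22 = 0.60256, K2/[H⁺] = 10^-3.87 = 0.00013490
α₁ = 1/(1 + 0.60256 + 0.00013490) = 1/1.6027 = 0.6239; α₂ = α₁·K2/[H⁺] = 8.417×10^-5
α₁ + 2α₂ = 0.6241
DIC = CA / (α₁ + 2α₂) = 0.911 / 0.6241 = 1.46 mmol/L

DIC = 1.46 mmol/L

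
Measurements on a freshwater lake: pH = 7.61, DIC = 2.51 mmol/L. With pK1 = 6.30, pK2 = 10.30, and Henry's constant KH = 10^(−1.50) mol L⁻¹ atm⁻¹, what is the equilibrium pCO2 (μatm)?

pCO2 = 3700 μatm

α₀ = 1 / (1 + K1/[H⁺] + K1K2/[H⁺]²) = 1 / (1 + 10^+1.31 + 10^-1.38)
   = 1 / (1 + 20.417 + 0.041687) = 1/21.459 = 0.04660
[CO2*] = α₀ × DIC = 0.04660 × 2.51 = 0.1170 mmol/L
pCO2 = [CO2*]/KH = 1.170×10^-4 / 3.162×10^-2 = 3700 μatm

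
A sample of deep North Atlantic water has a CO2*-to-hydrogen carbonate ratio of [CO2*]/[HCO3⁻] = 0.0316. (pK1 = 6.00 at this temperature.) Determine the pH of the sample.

From K1 = [H⁺][HCO3⁻]/[CO2*]:  pH = pK1 − log₁₀([CO2*]/[HCO3⁻])
log₁₀(0.0316) = -1.500
pH = 6.00 − (-1.500) = 7.50

pH = 7.50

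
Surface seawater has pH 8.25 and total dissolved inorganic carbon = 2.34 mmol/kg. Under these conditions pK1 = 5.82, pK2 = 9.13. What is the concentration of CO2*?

[CO2*] = 7.66 μmol/kg

α₀ = 1 / (1 + K1/[H⁺] + K1K2/[H⁺]²) = 1 / (1 + 10^+2.43 + 10^+1.55)
   = 1 / (1 + 269.15 + 35.481) = 1/305.63 = 0.003272
[CO2*] = α₀ × DIC = 0.003272 × 2.34 = 0.00766 mmol/kg = 7.66 μmol/kg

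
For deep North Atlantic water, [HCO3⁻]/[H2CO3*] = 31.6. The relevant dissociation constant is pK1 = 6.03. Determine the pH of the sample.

From K1 = [H⁺][HCO3⁻]/[H2CO3*]:  pH = pK1 + log₁₀([HCO3⁻]/[H2CO3*])
log₁₀(31.6) = +1.500
pH = 6.03 + (+1.500) = 7.53

pH = 7.53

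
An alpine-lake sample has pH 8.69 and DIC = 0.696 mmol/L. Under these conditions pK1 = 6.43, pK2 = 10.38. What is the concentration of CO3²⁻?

[CO3²⁻] = 13.9 μmol/L

α₂ = 1 / (1 + [H⁺]/K2 + [H⁺]²/(K1K2)) = 1 / (1 + 10^+1.69 + 10^-0.57)
   = 1 / (1 + 48.978 + 0.26915) = 1/50.247 = 0.01990
[CO3²⁻] = α₂ × DIC = 0.01990 × 0.696 = 0.0139 mmol/L = 13.9 μmol/L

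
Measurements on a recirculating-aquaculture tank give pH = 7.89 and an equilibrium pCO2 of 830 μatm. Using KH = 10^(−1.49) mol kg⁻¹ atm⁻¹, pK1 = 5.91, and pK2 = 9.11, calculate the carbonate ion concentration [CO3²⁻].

[CO3²⁻] = 0.155 mmol/kg

[CO2*] = KH · pCO2 = 10^(−1.49) × 830×10^-6 = 2.686×10^-5 mol/kg
α₀ = 1/(1 + K1/[H⁺] + K1K2/[H⁺]²) = 1/(1 + 10^+1.98 + 10^+0.76) = 0.009780
DIC = [CO2*]/α₀ = 2.686×10^-5 / 0.009780 = 2.746 mmol/kg
[CO3²⁻] = α₂·DIC; α₂ = 0.05628, so [CO3²⁻] = 0.05628 × 2.746 = 0.155 mmol/kg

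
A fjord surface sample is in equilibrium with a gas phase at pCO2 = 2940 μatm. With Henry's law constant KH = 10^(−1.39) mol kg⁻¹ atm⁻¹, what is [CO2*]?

[CO2*] = 120 μmol/kg

KH = 10^(−1.39) = 4.074×10^-2 mol kg⁻¹ atm⁻¹
[CO2*] = KH · pCO2 = 4.074×10^-2 × 2940×10^-6 atm = 1.20×10^-4 mol/kg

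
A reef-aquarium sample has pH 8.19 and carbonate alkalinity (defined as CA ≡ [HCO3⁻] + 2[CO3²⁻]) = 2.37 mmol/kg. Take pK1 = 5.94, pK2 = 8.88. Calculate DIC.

CA = [HCO3⁻] + 2[CO3²⁻] = (α₁ + 2α₂)·DIC
At pH 8.19: [H⁺]/K1 = 10^-2.25 = 0.0056234, K2/[H⁺] = 10^-0.69 = 0.20417
α₁ = 1/(1 + 0.0056234 + 0.20417) = 1/1.2098 = 0.8266; α₂ = α₁·K2/[H⁺] = 0.1688
α₁ + 2α₂ = 1.1641
DIC = CA / (α₁ + 2α₂) = 2.37 / 1.1641 = 2.04 mmol/kg

DIC = 2.04 mmol/kg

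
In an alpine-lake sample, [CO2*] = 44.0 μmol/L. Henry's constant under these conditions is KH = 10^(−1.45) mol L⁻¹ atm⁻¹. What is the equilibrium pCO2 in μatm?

pCO2 = 1240 μatm

KH = 10^(−1.45) = 3.548×10^-2 mol L⁻¹ atm⁻¹
pCO2 = [CO2*]/KH = 44.0×10^-6 / 3.548×10^-2 = 1.24×10^-3 atm = 1240 μatm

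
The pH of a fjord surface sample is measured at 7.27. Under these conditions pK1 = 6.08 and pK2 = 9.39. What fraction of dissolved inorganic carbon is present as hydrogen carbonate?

α₁ = 0.933

α₁ = 1 / (1 + [H⁺]/K1 + K2/[H⁺]) = 1 / (1 + 10^-1.19 + 10^-2.12)
   = 1 / (1 + 0.064565 + 0.0075858) = 1/1.0722 = 0.9327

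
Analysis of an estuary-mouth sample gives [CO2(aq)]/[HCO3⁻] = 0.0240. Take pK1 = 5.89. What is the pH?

From K1 = [H⁺][HCO3⁻]/[CO2(aq)]:  pH = pK1 − log₁₀([CO2(aq)]/[HCO3⁻])
log₁₀(0.0240) = -1.620
pH = 5.89 − (-1.620) = 7.51

pH = 7.51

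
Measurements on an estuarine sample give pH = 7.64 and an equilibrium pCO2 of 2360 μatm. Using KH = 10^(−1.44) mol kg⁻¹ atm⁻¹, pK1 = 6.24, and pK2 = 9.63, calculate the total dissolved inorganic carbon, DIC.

DIC = 2.26 mmol/kg

[CO2*] = KH · pCO2 = 10^(−1.44) × 2360×10^-6 = 8.569×10^-5 mol/kg
α₀ = 1/(1 + K1/[H⁺] + K1K2/[H⁺]²) = 1/(1 + 10^+1.40 + 10^-0.59) = 0.03791
DIC = [CO2*]/α₀ = 8.569×10^-5 / 0.03791 = 2.26 mmol/kg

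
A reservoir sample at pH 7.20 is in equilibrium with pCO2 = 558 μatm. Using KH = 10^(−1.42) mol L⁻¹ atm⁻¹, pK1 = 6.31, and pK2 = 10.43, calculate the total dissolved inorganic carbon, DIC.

[CO2*] = KH · pCO2 = 10^(−1.42) × 558×10^-6 = 2.121×10^-5 mol/L
α₀ = 1/(1 + K1/[H⁺] + K1K2/[H⁺]²) = 1/(1 + 10^+0.89 + 10^-2.34) = 0.1141
DIC = [CO2*]/α₀ = 2.121×10^-5 / 0.1141 = 0.186 mmol/L

DIC = 0.186 mmol/L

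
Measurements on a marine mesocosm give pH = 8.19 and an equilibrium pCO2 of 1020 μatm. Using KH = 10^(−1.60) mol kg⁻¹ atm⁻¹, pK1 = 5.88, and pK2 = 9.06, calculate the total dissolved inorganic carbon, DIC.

[CO2*] = KH · pCO2 = 10^(−1.60) × 1020×10^-6 = 2.562×10^-5 mol/kg
α₀ = 1/(1 + K1/[H⁺] + K1K2/[H⁺]²) = 1/(1 + 10^+2.31 + 10^+1.44) = 0.004297
DIC = [CO2*]/α₀ = 2.562×10^-5 / 0.004297 = 5.96 mmol/kg

DIC = 5.96 mmol/kg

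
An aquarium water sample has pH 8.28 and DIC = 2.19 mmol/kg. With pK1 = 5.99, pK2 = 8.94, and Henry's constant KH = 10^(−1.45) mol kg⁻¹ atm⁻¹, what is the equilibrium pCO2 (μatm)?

pCO2 = 259 μatm

α₀ = 1 / (1 + K1/[H⁺] + K1K2/[H⁺]²) = 1 / (1 + 10^+2.29 + 10^+1.63)
   = 1 / (1 + 194.98 + 42.658) = 1/238.64 = 0.004190
[CO2*] = α₀ × DIC = 0.004190 × 2.19 = 0.009177 mmol/kg = 9.177 μmol/kg
pCO2 = [CO2*]/KH = 9.177×10^-6 / 3.548×10^-2 = 259 μatm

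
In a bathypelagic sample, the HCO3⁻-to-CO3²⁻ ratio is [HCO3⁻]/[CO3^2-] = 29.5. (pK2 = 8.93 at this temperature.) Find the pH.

From K2 = [H⁺][CO3^2-]/[HCO3⁻]:  pH = pK2 − log₁₀([HCO3⁻]/[CO3^2-])
log₁₀(29.5) = +1.470
pH = 8.93 − (+1.470) = 7.46

pH = 7.46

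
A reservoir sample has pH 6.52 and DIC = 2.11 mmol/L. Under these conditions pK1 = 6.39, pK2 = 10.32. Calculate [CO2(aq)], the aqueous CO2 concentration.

[CO2*] = 0.898 mmol/L

α₀ = 1 / (1 + K1/[H⁺] + K1K2/[H⁺]²) = 1 / (1 + 10^+0.13 + 10^-3.67)
   = 1 / (1 + 1.3490 + 0.00021380) = 1/2.3492 = 0.4257
[CO2*] = α₀ × DIC = 0.4257 × 2.11 = 0.898 mmol/L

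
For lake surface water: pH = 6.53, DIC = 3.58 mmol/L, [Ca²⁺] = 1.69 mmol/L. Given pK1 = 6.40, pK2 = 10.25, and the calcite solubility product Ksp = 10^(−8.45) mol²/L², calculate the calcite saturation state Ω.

α₂ = 1 / (1 + [H⁺]/K2 + [H⁺]²/(K1K2)) = 1 / (1 + 10^+3.72 + 10^+3.59)
   = 1 / (1 + 5248.1 + 3890.5) = 1/9139.5 = 0.0001094
[CO3²⁻] = α₂ × DIC = 0.0001094 × 3.58 = 0.0003917 mmol/L = 0.3917 μmol/L
Ksp = 10^(−8.45) = 3.548×10^-9
Ω = [Ca²⁺][CO3²⁻]/Ksp = (1.69×10^-3)(3.917×10^-7) / 3.548×10^-9 = 0.187

Ω = 0.187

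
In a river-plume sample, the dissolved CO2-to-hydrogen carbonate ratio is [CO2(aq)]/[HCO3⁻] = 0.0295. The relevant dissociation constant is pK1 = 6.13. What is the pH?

From K1 = [H⁺][HCO3⁻]/[CO2(aq)]:  pH = pK1 − log₁₀([CO2(aq)]/[HCO3⁻])
log₁₀(0.0295) = -1.530
pH = 6.13 − (-1.530) = 7.66

pH = 7.66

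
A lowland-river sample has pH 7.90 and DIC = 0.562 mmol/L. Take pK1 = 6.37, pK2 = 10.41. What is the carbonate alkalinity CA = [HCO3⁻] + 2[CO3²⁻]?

CA = [HCO3⁻] + 2[CO3²⁻] = (α₁ + 2α₂)·DIC
At pH 7.90: [H⁺]/K1 = 10^-1.53 = 0.029512, K2/[H⁺] = 10^-2.51 = 0.0030903
α₁ = 1/(1 + 0.029512 + 0.0030903) = 1/1.0326 = 0.9684; α₂ = α₁·K2/[H⁺] = 0.002993
α₁ + 2α₂ = 0.9744
CA = 0.9744 × 0.562 = 0.548 mmol/L

CA = 0.548 mmol/L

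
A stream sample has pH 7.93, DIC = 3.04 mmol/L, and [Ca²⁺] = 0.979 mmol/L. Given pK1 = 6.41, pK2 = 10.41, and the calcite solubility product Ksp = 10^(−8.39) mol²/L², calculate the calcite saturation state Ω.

α₂ = 1 / (1 + [H⁺]/K2 + [H⁺]²/(K1K2)) = 1 / (1 + 10^+2.48 + 10^+0.96)
   = 1 / (1 + 302.00 + 9.1201) = 1/312.12 = 0.003204
[CO3²⁻] = α₂ × DIC = 0.003204 × 3.04 = 0.009740 mmol/L = 9.740 μmol/L
Ksp = 10^(−8.39) = 4.074×10^-9
Ω = [Ca²⁺][CO3²⁻]/Ksp = (0.979×10^-3)(9.740×10^-6) / 4.074×10^-9 = 2.34

Ω = 2.34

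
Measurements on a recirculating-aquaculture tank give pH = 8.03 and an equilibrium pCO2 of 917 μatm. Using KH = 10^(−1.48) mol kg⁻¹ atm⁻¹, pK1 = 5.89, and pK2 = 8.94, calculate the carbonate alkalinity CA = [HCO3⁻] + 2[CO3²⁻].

[CO2*] = KH · pCO2 = 10^(−1.48) × 917×10^-6 = 3.036×10^-5 mol/kg
α₀ = 1/(1 + K1/[H⁺] + K1K2/[H⁺]²) = 1/(1 + 10^+2.14 + 10^+1.23) = 0.006409
DIC = [CO2*]/α₀ = 3.036×10^-5 / 0.006409 = 4.738 mmol/kg
CA = (α₁ + 2α₂)·DIC = (0.8847 + 2×0.1088) × 4.738 = 5.22 mmol/kg

CA = 5.22 mmol/kg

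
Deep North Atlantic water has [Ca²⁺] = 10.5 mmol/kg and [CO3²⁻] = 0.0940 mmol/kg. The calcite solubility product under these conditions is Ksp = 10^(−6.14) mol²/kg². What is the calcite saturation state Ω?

Ksp = 10^(−6.14) = 7.244×10^-7
Ω = [Ca²⁺][CO3²⁻]/Ksp = (10.5×10^-3)(0.0940×10^-3) / 7.244×10^-7 = 1.36

Ω = 1.36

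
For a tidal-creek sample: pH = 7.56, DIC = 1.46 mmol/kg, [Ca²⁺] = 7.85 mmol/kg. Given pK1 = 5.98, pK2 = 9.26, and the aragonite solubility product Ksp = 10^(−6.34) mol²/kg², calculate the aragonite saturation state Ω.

Ω = 0.478

α₂ = 1 / (1 + [H⁺]/K2 + [H⁺]²/(K1K2)) = 1 / (1 + 10^+1.70 + 10^+0.12)
   = 1 / (1 + 50.119 + 1.3183) = 1/52.437 = 0.01907
[CO3²⁻] = α₂ × DIC = 0.01907 × 1.46 = 0.02784 mmol/kg
Ksp = 10^(−6.34) = 4.571×10^-7
Ω = [Ca²⁺][CO3²⁻]/Ksp = (7.85×10^-3)(2.784×10^-5) / 4.571×10^-7 = 0.478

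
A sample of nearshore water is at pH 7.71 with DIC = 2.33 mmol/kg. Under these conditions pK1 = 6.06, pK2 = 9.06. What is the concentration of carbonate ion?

α₂ = 1 / (1 + [H⁺]/K2 + [H⁺]²/(K1K2)) = 1 / (1 + 10^+1.35 + 10^-0.30)
   = 1 / (1 + 22.387 + 0.50119) = 1/23.888 = 0.04186
[CO3²⁻] = α₂ × DIC = 0.04186 × 2.33 = 0.0975 mmol/kg

[CO3²⁻] = 0.0975 mmol/kg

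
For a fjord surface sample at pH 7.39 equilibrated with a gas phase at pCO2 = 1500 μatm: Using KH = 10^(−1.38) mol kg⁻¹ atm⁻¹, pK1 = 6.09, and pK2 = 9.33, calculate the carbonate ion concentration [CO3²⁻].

[CO3²⁻] = 14.3 μmol/kg

[CO2*] = KH · pCO2 = 10^(−1.38) × 1500×10^-6 = 6.253×10^-5 mol/kg
α₀ = 1/(1 + K1/[H⁺] + K1K2/[H⁺]²) = 1/(1 + 10^+1.30 + 10^-0.64) = 0.04721
DIC = [CO2*]/α₀ = 6.253×10^-5 / 0.04721 = 1.325 mmol/kg
[CO3²⁻] = α₂·DIC; α₂ = 0.01082, so [CO3²⁻] = 0.01082 × 1.325 = 0.0143 mmol/kg = 14.3 μmol/kg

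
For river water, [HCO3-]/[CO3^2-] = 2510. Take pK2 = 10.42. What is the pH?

pH = 7.02

From K2 = [H⁺][CO3^2-]/[HCO3-]:  pH = pK2 − log₁₀([HCO3-]/[CO3^2-])
log₁₀(2510) = +3.400
pH = 10.42 − (+3.400) = 7.02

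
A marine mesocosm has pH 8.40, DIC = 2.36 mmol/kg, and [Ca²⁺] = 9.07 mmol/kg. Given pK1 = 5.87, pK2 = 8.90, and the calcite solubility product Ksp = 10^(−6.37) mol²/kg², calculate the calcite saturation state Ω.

Ω = 12.0

α₂ = 1 / (1 + [H⁺]/K2 + [H⁺]²/(K1K2)) = 1 / (1 + 10^+0.50 + 10^-2.03)
   = 1 / (1 + 3.1623 + 0.0093325) = 1/4.1716 = 0.2397
[CO3²⁻] = α₂ × DIC = 0.2397 × 2.36 = 0.5657 mmol/kg
Ksp = 10^(−6.37) = 4.266×10^-7
Ω = [Ca²⁺][CO3²⁻]/Ksp = (9.07×10^-3)(5.657×10^-4) / 4.266×10^-7 = 12.0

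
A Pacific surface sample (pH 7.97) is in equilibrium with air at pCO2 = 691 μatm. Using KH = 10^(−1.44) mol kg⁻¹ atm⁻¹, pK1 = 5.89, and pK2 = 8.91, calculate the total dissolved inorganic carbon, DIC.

[CO2*] = KH · pCO2 = 10^(−1.44) × 691×10^-6 = 2.509×10^-5 mol/kg
α₀ = 1/(1 + K1/[H⁺] + K1K2/[H⁺]²) = 1/(1 + 10^+2.08 + 10^+1.14) = 0.007406
DIC = [CO2*]/α₀ = 2.509×10^-5 / 0.007406 = 3.39 mmol/kg

DIC = 3.39 mmol/kg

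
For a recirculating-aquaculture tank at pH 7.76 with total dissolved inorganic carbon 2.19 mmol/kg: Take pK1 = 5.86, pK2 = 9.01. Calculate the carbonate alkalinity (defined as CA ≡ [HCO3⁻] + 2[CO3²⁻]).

CA = [HCO3⁻] + 2[CO3²⁻] = (α₁ + 2α₂)·DIC
At pH 7.76: [H⁺]/K1 = 10^-1.90 = 0.012589, K2/[H⁺] = 10^-1.25 = 0.056234
α₁ = 1/(1 + 0.012589 + 0.056234) = 1/1.0688 = 0.9356; α₂ = α₁·K2/[H⁺] = 0.05261
α₁ + 2α₂ = 1.0408
CA = 1.0408 × 2.19 = 2.28 mmol/kg

CA = 2.28 mmol/kg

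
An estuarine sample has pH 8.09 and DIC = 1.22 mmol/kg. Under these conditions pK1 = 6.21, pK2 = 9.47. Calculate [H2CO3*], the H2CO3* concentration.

α₀ = 1 / (1 + K1/[H⁺] + K1K2/[H⁺]²) = 1 / (1 + 10^+1.88 + 10^+0.50)
   = 1 / (1 + 75.858 + 3.1623) = 1/80.020 = 0.01250
[CO2*] = α₀ × DIC = 0.01250 × 1.22 = 0.0152 mmol/kg = 15.2 μmol/kg

[CO2*] = 15.2 μmol/kg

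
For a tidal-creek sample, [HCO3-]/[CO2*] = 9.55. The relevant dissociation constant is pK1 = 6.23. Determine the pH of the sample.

pH = 7.21

From K1 = [H⁺][HCO3-]/[CO2*]:  pH = pK1 + log₁₀([HCO3-]/[CO2*])
log₁₀(9.55) = +0.980
pH = 6.23 + (+0.980) = 7.21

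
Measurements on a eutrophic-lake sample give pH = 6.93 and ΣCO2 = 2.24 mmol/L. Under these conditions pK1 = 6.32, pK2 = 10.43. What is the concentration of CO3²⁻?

α₂ = 1 / (1 + [H⁺]/K2 + [H⁺]²/(K1K2)) = 1 / (1 + 10^+3.50 + 10^+2.89)
   = 1 / (1 + 3162.3 + 776.25) = 1/3939.5 = 0.0002538
[CO3²⁻] = α₂ × DIC = 0.0002538 × 2.24 = 0.000569 mmol/L = 0.569 μmol/L

[CO3²⁻] = 0.569 μmol/L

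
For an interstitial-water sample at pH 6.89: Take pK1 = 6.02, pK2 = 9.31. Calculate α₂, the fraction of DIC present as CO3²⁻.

α₂ = 1 / (1 + [H⁺]/K2 + [H⁺]²/(K1K2)) = 1 / (1 + 10^+2.42 + 10^+1.55)
   = 1 / (1 + 263.03 + 35.481) = 1/299.51 = 0.003339

α₂ = 0.00334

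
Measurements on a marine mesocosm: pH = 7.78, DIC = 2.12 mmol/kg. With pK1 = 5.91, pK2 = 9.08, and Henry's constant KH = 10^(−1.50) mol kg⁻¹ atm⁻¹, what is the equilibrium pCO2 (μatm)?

pCO2 = 850 μatm

α₀ = 1 / (1 + K1/[H⁺] + K1K2/[H⁺]²) = 1 / (1 + 10^+1.87 + 10^+0.57)
   = 1 / (1 + 74.131 + 3.7154) = 1/78.846 = 0.01268
[CO2*] = α₀ × DIC = 0.01268 × 2.12 = 0.02689 mmol/kg
pCO2 = [CO2*]/KH = 2.689×10^-5 / 3.162×10^-2 = 850 μatm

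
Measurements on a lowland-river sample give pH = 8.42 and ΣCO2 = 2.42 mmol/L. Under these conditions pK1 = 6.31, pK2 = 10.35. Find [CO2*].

[CO2*] = 18.4 μmol/L

α₀ = 1 / (1 + K1/[H⁺] + K1K2/[H⁺]²) = 1 / (1 + 10^+2.11 + 10^+0.18)
   = 1 / (1 + 128.82 + 1.5136) = 1/131.34 = 0.007614
[CO2*] = α₀ × DIC = 0.007614 × 2.42 = 0.0184 mmol/L = 18.4 μmol/L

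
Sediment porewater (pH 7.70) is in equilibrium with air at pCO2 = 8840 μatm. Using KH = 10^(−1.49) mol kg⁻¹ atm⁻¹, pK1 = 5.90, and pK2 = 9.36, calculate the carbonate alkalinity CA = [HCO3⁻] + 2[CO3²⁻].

CA = 18.8 mmol/kg

[CO2*] = KH · pCO2 = 10^(−1.49) × 8840×10^-6 = 2.861×10^-4 mol/kg
α₀ = 1/(1 + K1/[H⁺] + K1K2/[H⁺]²) = 1/(1 + 10^+1.80 + 10^+0.14) = 0.01527
DIC = [CO2*]/α₀ = 2.861×10^-4 / 0.01527 = 18.73 mmol/kg
CA = (α₁ + 2α₂)·DIC = (0.9636 + 2×0.02108) × 18.73 = 18.8 mmol/kg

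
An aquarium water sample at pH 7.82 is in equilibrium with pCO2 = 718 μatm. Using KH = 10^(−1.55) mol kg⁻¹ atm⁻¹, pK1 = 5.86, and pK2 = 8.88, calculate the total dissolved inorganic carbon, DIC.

DIC = 2.03 mmol/kg

[CO2*] = KH · pCO2 = 10^(−1.55) × 718×10^-6 = 2.024×10^-5 mol/kg
α₀ = 1/(1 + K1/[H⁺] + K1K2/[H⁺]²) = 1/(1 + 10^+1.96 + 10^+0.90) = 0.009986
DIC = [CO2*]/α₀ = 2.024×10^-5 / 0.009986 = 2.03 mmol/kg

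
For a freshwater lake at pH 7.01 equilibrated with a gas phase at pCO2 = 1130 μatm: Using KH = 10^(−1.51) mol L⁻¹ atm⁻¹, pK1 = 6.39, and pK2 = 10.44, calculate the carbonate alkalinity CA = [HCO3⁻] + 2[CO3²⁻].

[CO2*] = KH · pCO2 = 10^(−1.51) × 1130×10^-6 = 3.492×10^-5 mol/L
α₀ = 1/(1 + K1/[H⁺] + K1K2/[H⁺]²) = 1/(1 + 10^+0.62 + 10^-2.81) = 0.1934
DIC = [CO2*]/α₀ = 3.492×10^-5 / 0.1934 = 0.1805 mmol/L
CA = (α₁ + 2α₂)·DIC = (0.8063 + 2×0.0002996) × 0.1805 = 0.146 mmol/L

CA = 0.146 mmol/L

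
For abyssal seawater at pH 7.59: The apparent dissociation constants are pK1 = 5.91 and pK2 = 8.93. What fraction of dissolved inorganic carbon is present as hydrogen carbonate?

α₁ = 1 / (1 + [H⁺]/K1 + K2/[H⁺]) = 1 / (1 + 10^-1.68 + 10^-1.34)
   = 1 / (1 + 0.020893 + 0.045709) = 1/1.0666 = 0.9376

α₁ = 0.938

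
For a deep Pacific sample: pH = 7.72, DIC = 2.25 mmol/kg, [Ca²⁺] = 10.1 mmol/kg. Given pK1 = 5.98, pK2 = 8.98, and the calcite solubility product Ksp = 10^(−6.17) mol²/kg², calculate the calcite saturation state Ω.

Ω = 1.72

α₂ = 1 / (1 + [H⁺]/K2 + [H⁺]²/(K1K2)) = 1 / (1 + 10^+1.26 + 10^-0.48)
   = 1 / (1 + 18.197 + 0.33113) = 1/19.528 = 0.05121
[CO3²⁻] = α₂ × DIC = 0.05121 × 2.25 = 0.1152 mmol/kg
Ksp = 10^(−6.17) = 6.761×10^-7
Ω = [Ca²⁺][CO3²⁻]/Ksp = (10.1×10^-3)(1.152×10^-4) / 6.761×10^-7 = 1.72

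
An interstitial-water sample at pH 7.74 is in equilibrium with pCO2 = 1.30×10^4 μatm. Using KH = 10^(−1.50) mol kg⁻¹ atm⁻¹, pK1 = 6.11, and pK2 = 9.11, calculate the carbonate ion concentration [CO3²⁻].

[CO3²⁻] = 0.748 mmol/kg

[CO2*] = KH · pCO2 = 10^(−1.50) × 1.30×10^4×10^-6 = 4.111×10^-4 mol/kg
α₀ = 1/(1 + K1/[H⁺] + K1K2/[H⁺]²) = 1/(1 + 10^+1.63 + 10^+0.26) = 0.02199
DIC = [CO2*]/α₀ = 4.111×10^-4 / 0.02199 = 18.70 mmol/kg
[CO3²⁻] = α₂·DIC; α₂ = 0.04001, so [CO3²⁻] = 0.04001 × 18.70 = 0.748 mmol/kg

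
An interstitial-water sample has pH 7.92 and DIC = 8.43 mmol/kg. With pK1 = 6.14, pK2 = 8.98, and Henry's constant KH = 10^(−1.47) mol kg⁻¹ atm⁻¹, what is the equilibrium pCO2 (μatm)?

pCO2 = 3740 μatm

α₀ = 1 / (1 + K1/[H⁺] + K1K2/[H⁺]²) = 1 / (1 + 10^+1.78 + 10^+0.72)
   = 1 / (1 + 60.256 + 5.2481) = 1/66.504 = 0.01504
[CO2*] = α₀ × DIC = 0.01504 × 8.43 = 0.1268 mmol/kg
pCO2 = [CO2*]/KH = 1.268×10^-4 / 3.388×10^-2 = 3740 μatm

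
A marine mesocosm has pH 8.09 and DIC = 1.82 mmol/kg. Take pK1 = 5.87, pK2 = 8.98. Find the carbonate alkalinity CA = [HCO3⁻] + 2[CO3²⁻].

CA = [HCO3⁻] + 2[CO3²⁻] = (α₁ + 2α₂)·DIC
At pH 8.09: [H⁺]/K1 = 10^-2.22 = 0.0060256, K2/[H⁺] = 10^-0.89 = 0.12882
α₁ = 1/(1 + 0.0060256 + 0.12882) = 1/1.1349 = 0.8812; α₂ = α₁·K2/[H⁺] = 0.1135
α₁ + 2α₂ = 1.1082
CA = 1.1082 × 1.82 = 2.02 mmol/kg

CA = 2.02 mmol/kg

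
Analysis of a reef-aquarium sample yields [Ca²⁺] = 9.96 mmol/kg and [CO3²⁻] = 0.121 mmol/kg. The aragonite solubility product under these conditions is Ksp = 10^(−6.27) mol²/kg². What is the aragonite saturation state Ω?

Ksp = 10^(−6.27) = 5.370×10^-7
Ω = [Ca²⁺][CO3²⁻]/Ksp = (9.96×10^-3)(0.121×10^-3) / 5.370×10^-7 = 2.24

Ω = 2.24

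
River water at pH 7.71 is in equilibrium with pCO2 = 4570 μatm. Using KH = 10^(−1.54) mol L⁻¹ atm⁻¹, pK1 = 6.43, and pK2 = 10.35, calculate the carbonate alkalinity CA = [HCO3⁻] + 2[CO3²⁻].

CA = 2.52 mmol/L

[CO2*] = KH · pCO2 = 10^(−1.54) × 4570×10^-6 = 1.318×10^-4 mol/L
α₀ = 1/(1 + K1/[H⁺] + K1K2/[H⁺]²) = 1/(1 + 10^+1.28 + 10^-1.36) = 0.04976
DIC = [CO2*]/α₀ = 1.318×10^-4 / 0.04976 = 2.649 mmol/L
CA = (α₁ + 2α₂)·DIC = (0.9481 + 2×0.002172) × 2.649 = 2.52 mmol/L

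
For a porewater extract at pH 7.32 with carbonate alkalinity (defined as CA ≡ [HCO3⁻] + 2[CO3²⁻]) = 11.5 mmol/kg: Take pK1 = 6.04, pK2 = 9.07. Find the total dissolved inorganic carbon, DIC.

CA = [HCO3⁻] + 2[CO3²⁻] = (α₁ + 2α₂)·DIC
At pH 7.32: [H⁺]/K1 = 10^-1.28 = 0.052481, K2/[H⁺] = 10^-1.75 = 0.017783
α₁ = 1/(1 + 0.052481 + 0.017783) = 1/1.0703 = 0.9343; α₂ = α₁·K2/[H⁺] = 0.01662
α₁ + 2α₂ = 0.9676
DIC = CA / (α₁ + 2α₂) = 11.5 / 0.9676 = 11.9 mmol/kg

DIC = 11.9 mmol/kg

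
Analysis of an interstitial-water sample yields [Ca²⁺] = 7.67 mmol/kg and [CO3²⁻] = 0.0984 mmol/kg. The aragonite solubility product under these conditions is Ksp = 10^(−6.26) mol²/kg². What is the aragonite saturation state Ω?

Ω = 1.37

Ksp = 10^(−6.26) = 5.495×10^-7
Ω = [Ca²⁺][CO3²⁻]/Ksp = (7.67×10^-3)(0.0984×10^-3) / 5.495×10^-7 = 1.37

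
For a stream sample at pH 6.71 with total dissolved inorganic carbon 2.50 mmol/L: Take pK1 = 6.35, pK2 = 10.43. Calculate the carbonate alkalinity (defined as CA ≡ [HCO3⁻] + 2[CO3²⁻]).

CA = [HCO3⁻] + 2[CO3²⁻] = (α₁ + 2α₂)·DIC
At pH 6.71: [H⁺]/K1 = 10^-0.36 = 0.43652, K2/[H⁺] = 10^-3.72 = 0.00019055
α₁ = 1/(1 + 0.43652 + 0.00019055) = 1/1.4367 = 0.6960; α₂ = α₁·K2/[H⁺] = 0.0001326
α₁ + 2α₂ = 0.6963
CA = 0.6963 × 2.50 = 1.74 mmol/L

CA = 1.74 mmol/L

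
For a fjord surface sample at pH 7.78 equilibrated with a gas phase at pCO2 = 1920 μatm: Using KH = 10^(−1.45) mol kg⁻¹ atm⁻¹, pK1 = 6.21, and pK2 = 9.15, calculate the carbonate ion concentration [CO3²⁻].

[CO3²⁻] = 0.108 mmol/kg

[CO2*] = KH · pCO2 = 10^(−1.45) × 1920×10^-6 = 6.812×10^-5 mol/kg
α₀ = 1/(1 + K1/[H⁺] + K1K2/[H⁺]²) = 1/(1 + 10^+1.57 + 10^+0.20) = 0.02516
DIC = [CO2*]/α₀ = 6.812×10^-5 / 0.02516 = 2.707 mmol/kg
[CO3²⁻] = α₂·DIC; α₂ = 0.03988, so [CO3²⁻] = 0.03988 × 2.707 = 0.108 mmol/kg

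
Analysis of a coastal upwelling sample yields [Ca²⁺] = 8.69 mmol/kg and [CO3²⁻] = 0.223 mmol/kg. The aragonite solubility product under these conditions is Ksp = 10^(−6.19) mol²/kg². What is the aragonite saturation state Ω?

Ksp = 10^(−6.19) = 6.457×10^-7
Ω = [Ca²⁺][CO3²⁻]/Ksp = (8.69×10^-3)(0.223×10^-3) / 6.457×10^-7 = 3.00

Ω = 3.00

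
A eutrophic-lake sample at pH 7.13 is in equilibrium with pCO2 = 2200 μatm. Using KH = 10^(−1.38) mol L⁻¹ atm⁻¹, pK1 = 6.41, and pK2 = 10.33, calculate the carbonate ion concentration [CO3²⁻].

[CO2*] = KH · pCO2 = 10^(−1.38) × 2200×10^-6 = 9.171×10^-5 mol/L
α₀ = 1/(1 + K1/[H⁺] + K1K2/[H⁺]²) = 1/(1 + 10^+0.72 + 10^-2.48) = 0.1600
DIC = [CO2*]/α₀ = 9.171×10^-5 / 0.1600 = 0.5733 mmol/L
[CO3²⁻] = α₂·DIC; α₂ = 0.0005297, so [CO3²⁻] = 0.0005297 × 0.5733 = 0.000304 mmol/L = 0.304 μmol/L

[CO3²⁻] = 0.304 μmol/L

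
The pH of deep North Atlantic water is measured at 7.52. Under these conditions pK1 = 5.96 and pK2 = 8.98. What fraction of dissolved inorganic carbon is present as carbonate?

α₂ = 1 / (1 + [H⁺]/K2 + [H⁺]²/(K1K2)) = 1 / (1 + 10^+1.46 + 10^-0.10)
   = 1 / (1 + 28.840 + 0.79433) = 1/30.635 = 0.03264

α₂ = 0.0326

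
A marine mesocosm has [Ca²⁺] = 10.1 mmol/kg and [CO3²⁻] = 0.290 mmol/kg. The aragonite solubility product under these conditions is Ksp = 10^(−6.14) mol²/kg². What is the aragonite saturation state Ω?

Ω = 4.04

Ksp = 10^(−6.14) = 7.244×10^-7
Ω = [Ca²⁺][CO3²⁻]/Ksp = (10.1×10^-3)(0.290×10^-3) / 7.244×10^-7 = 4.04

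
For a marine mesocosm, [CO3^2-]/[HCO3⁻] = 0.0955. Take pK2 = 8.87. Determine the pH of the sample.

pH = 7.85

From K2 = [H⁺][CO3^2-]/[HCO3⁻]:  pH = pK2 + log₁₀([CO3^2-]/[HCO3⁻])
log₁₀(0.0955) = -1.020
pH = 8.87 + (-1.020) = 7.85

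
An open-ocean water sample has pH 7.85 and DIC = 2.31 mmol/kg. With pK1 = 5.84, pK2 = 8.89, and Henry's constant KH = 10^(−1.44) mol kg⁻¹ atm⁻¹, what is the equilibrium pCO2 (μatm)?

α₀ = 1 / (1 + K1/[H⁺] + K1K2/[H⁺]²) = 1 / (1 + 10^+2.01 + 10^+0.97)
   = 1 / (1 + 102.33 + 9.3325) = 1/112.66 = 0.008876
[CO2*] = α₀ × DIC = 0.008876 × 2.31 = 0.02050 mmol/kg
pCO2 = [CO2*]/KH = 2.050×10^-5 / 3.631×10^-2 = 565 μatm

pCO2 = 565 μatm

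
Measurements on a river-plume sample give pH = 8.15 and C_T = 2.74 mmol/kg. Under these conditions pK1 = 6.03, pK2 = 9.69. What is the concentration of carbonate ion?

[CO3²⁻] = 0.0762 mmol/kg

α₂ = 1 / (1 + [H⁺]/K2 + [H⁺]²/(K1K2)) = 1 / (1 + 10^+1.54 + 10^-0.58)
   = 1 / (1 + 34.674 + 0.26303) = 1/35.937 = 0.02783
[CO3²⁻] = α₂ × DIC = 0.02783 × 2.74 = 0.0762 mmol/kg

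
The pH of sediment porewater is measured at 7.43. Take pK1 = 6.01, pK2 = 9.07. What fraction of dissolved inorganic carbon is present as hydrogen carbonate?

α₁ = 1 / (1 + [H⁺]/K1 + K2/[H⁺]) = 1 / (1 + 10^-1.42 + 10^-1.64)
   = 1 / (1 + 0.038019 + 0.022909) = 1/1.0609 = 0.9426

α₁ = 0.943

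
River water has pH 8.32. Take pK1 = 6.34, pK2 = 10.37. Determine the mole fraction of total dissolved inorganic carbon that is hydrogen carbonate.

α₁ = 0.981

α₁ = 1 / (1 + [H⁺]/K1 + K2/[H⁺]) = 1 / (1 + 10^-1.98 + 10^-2.05)
   = 1 / (1 + 0.010471 + 0.0089125) = 1/1.0194 = 0.9810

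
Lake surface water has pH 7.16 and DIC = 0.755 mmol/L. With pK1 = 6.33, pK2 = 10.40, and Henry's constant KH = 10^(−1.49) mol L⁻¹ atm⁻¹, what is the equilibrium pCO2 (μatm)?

pCO2 = 3000 μatm

α₀ = 1 / (1 + K1/[H⁺] + K1K2/[H⁺]²) = 1 / (1 + 10^+0.83 + 10^-2.41)
   = 1 / (1 + 6.7608 + 0.0038905) = 1/7.7647 = 0.1288
[CO2*] = α₀ × DIC = 0.1288 × 0.755 = 0.09723 mmol/L
pCO2 = [CO2*]/KH = 9.723×10^-5 / 3.236×10^-2 = 3000 μatm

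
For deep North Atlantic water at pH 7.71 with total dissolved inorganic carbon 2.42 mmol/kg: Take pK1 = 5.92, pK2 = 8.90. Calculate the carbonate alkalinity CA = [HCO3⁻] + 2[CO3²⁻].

CA = [HCO3⁻] + 2[CO3²⁻] = (α₁ + 2α₂)·DIC
At pH 7.71: [H⁺]/K1 = 10^-1.79 = 0.016218, K2/[H⁺] = 10^-1.19 = 0.064565
α₁ = 1/(1 + 0.016218 + 0.064565) = 1/1.0808 = 0.9253; α₂ = α₁·K2/[H⁺] = 0.05974
α₁ + 2α₂ = 1.0447
CA = 1.0447 × 2.42 = 2.53 mmol/kg

CA = 2.53 mmol/kg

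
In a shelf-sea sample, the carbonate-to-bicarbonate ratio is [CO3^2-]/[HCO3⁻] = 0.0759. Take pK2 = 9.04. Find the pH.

From K2 = [H⁺][CO3^2-]/[HCO3⁻]:  pH = pK2 + log₁₀([CO3^2-]/[HCO3⁻])
log₁₀(0.0759) = -1.120
pH = 9.04 + (-1.120) = 7.92

pH = 7.92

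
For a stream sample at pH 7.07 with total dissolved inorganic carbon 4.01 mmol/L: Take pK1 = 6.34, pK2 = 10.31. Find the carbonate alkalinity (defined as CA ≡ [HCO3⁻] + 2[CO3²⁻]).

CA = [HCO3⁻] + 2[CO3²⁻] = (α₁ + 2α₂)·DIC
At pH 7.07: [H⁺]/K1 = 10^-0.73 = 0.18621, K2/[H⁺] = 10^-3.24 = 0.00057544
α₁ = 1/(1 + 0.18621 + 0.00057544) = 1/1.1868 = 0.8426; α₂ = α₁·K2/[H⁺] = 0.0004849
α₁ + 2α₂ = 0.8436
CA = 0.8436 × 4.01 = 3.38 mmol/L

CA = 3.38 mmol/L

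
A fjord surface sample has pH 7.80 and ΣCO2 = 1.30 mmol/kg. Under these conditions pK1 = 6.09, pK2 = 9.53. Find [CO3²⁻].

[CO3²⁻] = 0.0233 mmol/kg

α₂ = 1 / (1 + [H⁺]/K2 + [H⁺]²/(K1K2)) = 1 / (1 + 10^+1.73 + 10^+0.02)
   = 1 / (1 + 53.703 + 1.0471) = 1/55.750 = 0.01794
[CO3²⁻] = α₂ × DIC = 0.01794 × 1.30 = 0.0233 mmol/kg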